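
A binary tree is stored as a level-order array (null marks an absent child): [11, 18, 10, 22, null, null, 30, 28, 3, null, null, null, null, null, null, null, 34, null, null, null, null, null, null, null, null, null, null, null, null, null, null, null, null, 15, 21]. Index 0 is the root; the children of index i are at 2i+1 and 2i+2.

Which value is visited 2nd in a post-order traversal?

Post-order visits the left subtree, then the right subtree, then the node.
At 11: go left to 18.
  At 18: go left to 22.
    At 22: go left to 28.
      At 28: no left child.
      At 28: go right to 34.
        At 34: go left to 15.
          15 is a leaf — visit 15.
        At 34: go right to 21.
          21 is a leaf — visit 21.
        Visit 34.
      Visit 28.
    At 22: go right to 3.
      3 is a leaf — visit 3.
    Visit 22.
  At 18: no right child.
  Visit 18.
At 11: go right to 10.
  At 10: no left child.
  At 10: go right to 30.
    30 is a leaf — visit 30.
  Visit 10.
Visit 11.
Full post-order sequence: 15, 21, 34, 28, 3, 22, 18, 30, 10, 11.

21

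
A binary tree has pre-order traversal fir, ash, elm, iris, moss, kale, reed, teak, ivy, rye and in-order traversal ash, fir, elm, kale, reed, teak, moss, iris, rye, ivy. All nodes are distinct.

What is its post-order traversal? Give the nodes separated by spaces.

The first element of pre-order is the root; it splits in-order into left and right subtrees.
Root fir: left subtree has 1 node {ash}, right has 8 {elm, kale, reed, teak, moss, iris, rye, ivy}.
  Root elm: left subtree has 0 nodes { }, right has 7 {kale, reed, teak, moss, iris, rye, ivy}.
    Root iris: left subtree has 4 nodes {kale, reed, teak, moss}, right has 2 {rye, ivy}.
      Root moss: left subtree has 3 nodes {kale, reed, teak}, right has 0 { }.
        Root kale: left subtree has 0 nodes { }, right has 2 {reed, teak}.
          Root reed: left subtree has 0 nodes { }, right has 1 {teak}.
      Root ivy: left subtree has 1 node {rye}, right has 0 { }.

ash teak reed kale moss rye ivy iris elm fir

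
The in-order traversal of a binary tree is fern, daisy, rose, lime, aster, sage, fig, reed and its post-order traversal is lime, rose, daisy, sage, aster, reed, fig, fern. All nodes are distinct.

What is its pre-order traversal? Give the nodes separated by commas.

fern, fig, aster, daisy, rose, lime, sage, reed

The last element of post-order is the root; it splits in-order into left and right subtrees.
Root fern: left subtree has 0 nodes { }, right has 7 {daisy, rose, lime, aster, sage, fig, reed}.
  Root fig: left subtree has 5 nodes {daisy, rose, lime, aster, sage}, right has 1 {reed}.
    Root aster: left subtree has 3 nodes {daisy, rose, lime}, right has 1 {sage}.
      Root daisy: left subtree has 0 nodes { }, right has 2 {rose, lime}.
        Root rose: left subtree has 0 nodes { }, right has 1 {lime}.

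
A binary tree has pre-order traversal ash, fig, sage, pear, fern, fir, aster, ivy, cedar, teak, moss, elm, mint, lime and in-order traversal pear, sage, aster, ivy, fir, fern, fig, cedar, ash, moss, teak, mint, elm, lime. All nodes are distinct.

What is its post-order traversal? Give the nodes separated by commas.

pear, ivy, aster, fir, fern, sage, cedar, fig, moss, mint, lime, elm, teak, ash

The first element of pre-order is the root; it splits in-order into left and right subtrees.
Root ash: left subtree has 8 nodes {pear, sage, aster, ivy, fir, fern, fig, cedar}, right has 5 {moss, teak, mint, elm, lime}.
  Root fig: left subtree has 6 nodes {pear, sage, aster, ivy, fir, fern}, right has 1 {cedar}.
    Root sage: left subtree has 1 node {pear}, right has 4 {aster, ivy, fir, fern}.
      Root fern: left subtree has 3 nodes {aster, ivy, fir}, right has 0 { }.
        Root fir: left subtree has 2 nodes {aster, ivy}, right has 0 { }.
          Root aster: left subtree has 0 nodes { }, right has 1 {ivy}.
  Root teak: left subtree has 1 node {moss}, right has 3 {mint, elm, lime}.
    Root elm: left subtree has 1 node {mint}, right has 1 {lime}.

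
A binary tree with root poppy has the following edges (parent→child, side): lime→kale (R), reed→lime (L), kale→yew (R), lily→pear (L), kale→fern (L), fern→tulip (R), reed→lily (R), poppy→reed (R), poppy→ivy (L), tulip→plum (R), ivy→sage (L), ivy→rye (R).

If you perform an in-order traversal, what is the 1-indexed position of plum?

8

In-order visits the left subtree, then the node, then the right subtree.
At poppy: go left to ivy.
  At ivy: go left to sage.
    sage is a leaf — visit sage.
  Visit ivy.
  At ivy: go right to rye.
    rye is a leaf — visit rye.
Visit poppy.
At poppy: go right to reed.
  At reed: go left to lime.
    At lime: no left child.
    Visit lime.
    At lime: go right to kale.
      At kale: go left to fern.
        At fern: no left child.
        Visit fern.
        At fern: go right to tulip.
          At tulip: no left child.
          Visit tulip.
          At tulip: go right to plum.
            plum is a leaf — visit plum.
      Visit kale.
      At kale: go right to yew.
        yew is a leaf — visit yew.
  Visit reed.
  At reed: go right to lily.
    At lily: go left to pear.
      pear is a leaf — visit pear.
    Visit lily.
    At lily: no right child.
Full in-order sequence: sage, ivy, rye, poppy, lime, fern, tulip, plum, kale, yew, reed, pear, lily.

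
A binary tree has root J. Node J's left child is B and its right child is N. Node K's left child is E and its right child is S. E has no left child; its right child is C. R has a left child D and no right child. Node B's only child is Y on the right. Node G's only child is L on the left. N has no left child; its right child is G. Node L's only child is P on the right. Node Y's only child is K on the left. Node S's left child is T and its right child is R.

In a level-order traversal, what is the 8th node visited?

Level-order visits nodes level by level from the root, left to right within each level.
Level 0: J
Level 1: B, N
Level 2: Y, G
Level 3: K, L
Level 4: E, S, P
Level 5: C, T, R
Level 6: D
Full level-order sequence: J, B, N, Y, G, K, L, E, S, P, C, T, R, D.

E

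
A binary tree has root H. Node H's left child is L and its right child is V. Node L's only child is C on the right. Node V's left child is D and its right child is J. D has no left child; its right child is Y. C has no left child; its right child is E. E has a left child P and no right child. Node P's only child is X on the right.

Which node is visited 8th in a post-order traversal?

J

Post-order visits the left subtree, then the right subtree, then the node.
At H: go left to L.
  At L: no left child.
  At L: go right to C.
    At C: no left child.
    At C: go right to E.
      At E: go left to P.
        At P: no left child.
        At P: go right to X.
          X is a leaf — visit X.
        Visit P.
      At E: no right child.
      Visit E.
    Visit C.
  Visit L.
At H: go right to V.
  At V: go left to D.
    At D: no left child.
    At D: go right to Y.
      Y is a leaf — visit Y.
    Visit D.
  At V: go right to J.
    J is a leaf — visit J.
  Visit V.
Visit H.
Full post-order sequence: X, P, E, C, L, Y, D, J, V, H.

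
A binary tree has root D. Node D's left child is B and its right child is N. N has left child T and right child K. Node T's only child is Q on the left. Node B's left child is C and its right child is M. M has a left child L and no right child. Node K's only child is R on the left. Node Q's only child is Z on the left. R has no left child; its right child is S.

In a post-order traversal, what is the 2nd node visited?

Post-order visits the left subtree, then the right subtree, then the node.
At D: go left to B.
  At B: go left to C.
    C is a leaf — visit C.
  At B: go right to M.
    At M: go left to L.
      L is a leaf — visit L.
    At M: no right child.
    Visit M.
  Visit B.
At D: go right to N.
  At N: go left to T.
    At T: go left to Q.
      At Q: go left to Z.
        Z is a leaf — visit Z.
      At Q: no right child.
      Visit Q.
    At T: no right child.
    Visit T.
  At N: go right to K.
    At K: go left to R.
      At R: no left child.
      At R: go right to S.
        S is a leaf — visit S.
      Visit R.
    At K: no right child.
    Visit K.
  Visit N.
Visit D.
Full post-order sequence: C, L, M, B, Z, Q, T, S, R, K, N, D.

L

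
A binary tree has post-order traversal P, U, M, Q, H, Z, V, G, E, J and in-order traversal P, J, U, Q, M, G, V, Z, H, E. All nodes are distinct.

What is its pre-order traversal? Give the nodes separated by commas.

J, P, E, G, Q, U, M, V, Z, H

The last element of post-order is the root; it splits in-order into left and right subtrees.
Root J: left subtree has 1 node {P}, right has 8 {U, Q, M, G, V, Z, H, E}.
  Root E: left subtree has 7 nodes {U, Q, M, G, V, Z, H}, right has 0 { }.
    Root G: left subtree has 3 nodes {U, Q, M}, right has 3 {V, Z, H}.
      Root Q: left subtree has 1 node {U}, right has 1 {M}.
      Root V: left subtree has 0 nodes { }, right has 2 {Z, H}.
        Root Z: left subtree has 0 nodes { }, right has 1 {H}.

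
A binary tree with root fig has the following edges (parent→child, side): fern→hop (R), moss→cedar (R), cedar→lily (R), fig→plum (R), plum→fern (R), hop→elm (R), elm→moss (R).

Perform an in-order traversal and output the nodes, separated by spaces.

In-order visits the left subtree, then the node, then the right subtree.
At fig: no left child.
Visit fig.
At fig: go right to plum.
  At plum: no left child.
  Visit plum.
  At plum: go right to fern.
    At fern: no left child.
    Visit fern.
    At fern: go right to hop.
      At hop: no left child.
      Visit hop.
      At hop: go right to elm.
        At elm: no left child.
        Visit elm.
        At elm: go right to moss.
          At moss: no left child.
          Visit moss.
          At moss: go right to cedar.
            At cedar: no left child.
            Visit cedar.
            At cedar: go right to lily.
              lily is a leaf — visit lily.

fig plum fern hop elm moss cedar lily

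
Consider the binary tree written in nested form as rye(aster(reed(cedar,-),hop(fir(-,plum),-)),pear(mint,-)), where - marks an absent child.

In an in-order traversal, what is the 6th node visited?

hop

In-order visits the left subtree, then the node, then the right subtree.
At rye: go left to aster.
  At aster: go left to reed.
    At reed: go left to cedar.
      cedar is a leaf — visit cedar.
    Visit reed.
    At reed: no right child.
  Visit aster.
  At aster: go right to hop.
    At hop: go left to fir.
      At fir: no left child.
      Visit fir.
      At fir: go right to plum.
        plum is a leaf — visit plum.
    Visit hop.
    At hop: no right child.
Visit rye.
At rye: go right to pear.
  At pear: go left to mint.
    mint is a leaf — visit mint.
  Visit pear.
  At pear: no right child.
Full in-order sequence: cedar, reed, aster, fir, plum, hop, rye, mint, pear.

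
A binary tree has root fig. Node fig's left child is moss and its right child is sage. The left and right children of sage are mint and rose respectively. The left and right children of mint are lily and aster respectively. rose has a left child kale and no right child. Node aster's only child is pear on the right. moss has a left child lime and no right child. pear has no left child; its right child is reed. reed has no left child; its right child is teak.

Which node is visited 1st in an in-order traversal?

In-order visits the left subtree, then the node, then the right subtree.
At fig: go left to moss.
  At moss: go left to lime.
    lime is a leaf — visit lime.
  Visit moss.
  At moss: no right child.
Visit fig.
At fig: go right to sage.
  At sage: go left to mint.
    At mint: go left to lily.
      lily is a leaf — visit lily.
    Visit mint.
    At mint: go right to aster.
      At aster: no left child.
      Visit aster.
      At aster: go right to pear.
        At pear: no left child.
        Visit pear.
        At pear: go right to reed.
          At reed: no left child.
          Visit reed.
          At reed: go right to teak.
            teak is a leaf — visit teak.
  Visit sage.
  At sage: go right to rose.
    At rose: go left to kale.
      kale is a leaf — visit kale.
    Visit rose.
    At rose: no right child.
Full in-order sequence: lime, moss, fig, lily, mint, aster, pear, reed, teak, sage, kale, rose.

lime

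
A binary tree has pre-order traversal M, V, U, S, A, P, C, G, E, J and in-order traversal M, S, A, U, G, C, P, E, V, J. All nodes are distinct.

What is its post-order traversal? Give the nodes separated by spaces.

A S G C E P U J V M

The first element of pre-order is the root; it splits in-order into left and right subtrees.
Root M: left subtree has 0 nodes { }, right has 9 {S, A, U, G, C, P, E, V, J}.
  Root V: left subtree has 7 nodes {S, A, U, G, C, P, E}, right has 1 {J}.
    Root U: left subtree has 2 nodes {S, A}, right has 4 {G, C, P, E}.
      Root S: left subtree has 0 nodes { }, right has 1 {A}.
      Root P: left subtree has 2 nodes {G, C}, right has 1 {E}.
        Root C: left subtree has 1 node {G}, right has 0 { }.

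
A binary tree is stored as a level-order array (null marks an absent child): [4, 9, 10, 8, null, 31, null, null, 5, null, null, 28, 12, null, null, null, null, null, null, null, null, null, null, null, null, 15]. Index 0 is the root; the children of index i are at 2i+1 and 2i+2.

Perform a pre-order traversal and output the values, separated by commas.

Pre-order visits the node, then its left subtree, then its right subtree.
Visit 4.
At 4: go left to 9.
  Visit 9.
  At 9: go left to 8.
    Visit 8.
    At 8: no left child.
    At 8: go right to 5.
      5 is a leaf — visit 5.
  At 9: no right child.
At 4: go right to 10.
  Visit 10.
  At 10: go left to 31.
    Visit 31.
    At 31: go left to 28.
      28 is a leaf — visit 28.
    At 31: go right to 12.
      Visit 12.
      At 12: go left to 15.
        15 is a leaf — visit 15.
      At 12: no right child.
  At 10: no right child.

4, 9, 8, 5, 10, 31, 28, 12, 15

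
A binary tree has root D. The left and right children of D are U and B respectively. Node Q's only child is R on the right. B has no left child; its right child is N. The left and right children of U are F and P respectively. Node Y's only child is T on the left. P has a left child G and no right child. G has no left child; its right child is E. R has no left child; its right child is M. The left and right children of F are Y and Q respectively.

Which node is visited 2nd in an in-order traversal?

In-order visits the left subtree, then the node, then the right subtree.
At D: go left to U.
  At U: go left to F.
    At F: go left to Y.
      At Y: go left to T.
        T is a leaf — visit T.
      Visit Y.
      At Y: no right child.
    Visit F.
    At F: go right to Q.
      At Q: no left child.
      Visit Q.
      At Q: go right to R.
        At R: no left child.
        Visit R.
        At R: go right to M.
          M is a leaf — visit M.
  Visit U.
  At U: go right to P.
    At P: go left to G.
      At G: no left child.
      Visit G.
      At G: go right to E.
        E is a leaf — visit E.
    Visit P.
    At P: no right child.
Visit D.
At D: go right to B.
  At B: no left child.
  Visit B.
  At B: go right to N.
    N is a leaf — visit N.
Full in-order sequence: T, Y, F, Q, R, M, U, G, E, P, D, B, N.

Y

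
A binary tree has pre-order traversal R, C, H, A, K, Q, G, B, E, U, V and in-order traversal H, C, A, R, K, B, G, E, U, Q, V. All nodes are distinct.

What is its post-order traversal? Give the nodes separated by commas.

H, A, C, B, U, E, G, V, Q, K, R

The first element of pre-order is the root; it splits in-order into left and right subtrees.
Root R: left subtree has 3 nodes {H, C, A}, right has 7 {K, B, G, E, U, Q, V}.
  Root C: left subtree has 1 node {H}, right has 1 {A}.
  Root K: left subtree has 0 nodes { }, right has 6 {B, G, E, U, Q, V}.
    Root Q: left subtree has 4 nodes {B, G, E, U}, right has 1 {V}.
      Root G: left subtree has 1 node {B}, right has 2 {E, U}.
        Root E: left subtree has 0 nodes { }, right has 1 {U}.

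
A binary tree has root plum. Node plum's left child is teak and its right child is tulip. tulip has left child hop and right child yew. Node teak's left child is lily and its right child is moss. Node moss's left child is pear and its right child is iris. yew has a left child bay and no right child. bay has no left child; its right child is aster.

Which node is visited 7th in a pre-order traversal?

Pre-order visits the node, then its left subtree, then its right subtree.
Visit plum.
At plum: go left to teak.
  Visit teak.
  At teak: go left to lily.
    lily is a leaf — visit lily.
  At teak: go right to moss.
    Visit moss.
    At moss: go left to pear.
      pear is a leaf — visit pear.
    At moss: go right to iris.
      iris is a leaf — visit iris.
At plum: go right to tulip.
  Visit tulip.
  At tulip: go left to hop.
    hop is a leaf — visit hop.
  At tulip: go right to yew.
    Visit yew.
    At yew: go left to bay.
      Visit bay.
      At bay: no left child.
      At bay: go right to aster.
        aster is a leaf — visit aster.
    At yew: no right child.
Full pre-order sequence: plum, teak, lily, moss, pear, iris, tulip, hop, yew, bay, aster.

tulip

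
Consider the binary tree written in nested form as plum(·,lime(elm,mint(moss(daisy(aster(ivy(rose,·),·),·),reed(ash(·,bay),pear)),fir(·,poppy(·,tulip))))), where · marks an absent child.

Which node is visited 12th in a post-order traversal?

Post-order visits the left subtree, then the right subtree, then the node.
At plum: no left child.
At plum: go right to lime.
  At lime: go left to elm.
    elm is a leaf — visit elm.
  At lime: go right to mint.
    At mint: go left to moss.
      At moss: go left to daisy.
        At daisy: go left to aster.
          At aster: go left to ivy.
            At ivy: go left to rose.
              rose is a leaf — visit rose.
            At ivy: no right child.
            Visit ivy.
          At aster: no right child.
          Visit aster.
        At daisy: no right child.
        Visit daisy.
      At moss: go right to reed.
        At reed: go left to ash.
          At ash: no left child.
          At ash: go right to bay.
            bay is a leaf — visit bay.
          Visit ash.
        At reed: go right to pear.
          pear is a leaf — visit pear.
        Visit reed.
      Visit moss.
    At mint: go right to fir.
      At fir: no left child.
      At fir: go right to poppy.
        At poppy: no left child.
        At poppy: go right to tulip.
          tulip is a leaf — visit tulip.
        Visit poppy.
      Visit fir.
    Visit mint.
  Visit lime.
Visit plum.
Full post-order sequence: elm, rose, ivy, aster, daisy, bay, ash, pear, reed, moss, tulip, poppy, fir, mint, lime, plum.

poppy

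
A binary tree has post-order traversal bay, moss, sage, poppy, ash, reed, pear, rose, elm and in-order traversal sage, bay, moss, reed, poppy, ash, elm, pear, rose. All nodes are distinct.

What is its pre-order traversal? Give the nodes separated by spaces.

The last element of post-order is the root; it splits in-order into left and right subtrees.
Root elm: left subtree has 6 nodes {sage, bay, moss, reed, poppy, ash}, right has 2 {pear, rose}.
  Root reed: left subtree has 3 nodes {sage, bay, moss}, right has 2 {poppy, ash}.
    Root sage: left subtree has 0 nodes { }, right has 2 {bay, moss}.
      Root moss: left subtree has 1 node {bay}, right has 0 { }.
    Root ash: left subtree has 1 node {poppy}, right has 0 { }.
  Root rose: left subtree has 1 node {pear}, right has 0 { }.

elm reed sage moss bay ash poppy rose pear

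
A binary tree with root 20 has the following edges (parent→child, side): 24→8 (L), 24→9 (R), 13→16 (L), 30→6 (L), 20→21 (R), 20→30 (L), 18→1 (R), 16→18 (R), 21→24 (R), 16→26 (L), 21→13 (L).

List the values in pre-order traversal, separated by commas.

Pre-order visits the node, then its left subtree, then its right subtree.
Visit 20.
At 20: go left to 30.
  Visit 30.
  At 30: go left to 6.
    6 is a leaf — visit 6.
  At 30: no right child.
At 20: go right to 21.
  Visit 21.
  At 21: go left to 13.
    Visit 13.
    At 13: go left to 16.
      Visit 16.
      At 16: go left to 26.
        26 is a leaf — visit 26.
      At 16: go right to 18.
        Visit 18.
        At 18: no left child.
        At 18: go right to 1.
          1 is a leaf — visit 1.
    At 13: no right child.
  At 21: go right to 24.
    Visit 24.
    At 24: go left to 8.
      8 is a leaf — visit 8.
    At 24: go right to 9.
      9 is a leaf — visit 9.

20, 30, 6, 21, 13, 16, 26, 18, 1, 24, 8, 9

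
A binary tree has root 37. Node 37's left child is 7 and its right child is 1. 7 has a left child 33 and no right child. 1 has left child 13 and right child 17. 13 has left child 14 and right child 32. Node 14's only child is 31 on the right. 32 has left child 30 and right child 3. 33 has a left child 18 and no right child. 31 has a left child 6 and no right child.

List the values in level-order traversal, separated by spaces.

Level-order visits nodes level by level from the root, left to right within each level.
Level 0: 37
Level 1: 7, 1
Level 2: 33, 13, 17
Level 3: 18, 14, 32
Level 4: 31, 30, 3
Level 5: 6

37 7 1 33 13 17 18 14 32 31 30 3 6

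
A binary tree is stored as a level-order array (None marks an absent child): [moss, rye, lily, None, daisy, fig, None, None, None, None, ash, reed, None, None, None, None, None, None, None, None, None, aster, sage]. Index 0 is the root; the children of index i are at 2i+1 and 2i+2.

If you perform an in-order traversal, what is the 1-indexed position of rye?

1

In-order visits the left subtree, then the node, then the right subtree.
At moss: go left to rye.
  At rye: no left child.
  Visit rye.
  At rye: go right to daisy.
    At daisy: no left child.
    Visit daisy.
    At daisy: go right to ash.
      At ash: go left to aster.
        aster is a leaf — visit aster.
      Visit ash.
      At ash: go right to sage.
        sage is a leaf — visit sage.
Visit moss.
At moss: go right to lily.
  At lily: go left to fig.
    At fig: go left to reed.
      reed is a leaf — visit reed.
    Visit fig.
    At fig: no right child.
  Visit lily.
  At lily: no right child.
Full in-order sequence: rye, daisy, aster, ash, sage, moss, reed, fig, lily.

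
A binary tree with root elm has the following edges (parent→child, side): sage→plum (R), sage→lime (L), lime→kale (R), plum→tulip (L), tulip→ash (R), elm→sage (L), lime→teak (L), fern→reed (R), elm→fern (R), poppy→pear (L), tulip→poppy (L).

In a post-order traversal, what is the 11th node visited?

Post-order visits the left subtree, then the right subtree, then the node.
At elm: go left to sage.
  At sage: go left to lime.
    At lime: go left to teak.
      teak is a leaf — visit teak.
    At lime: go right to kale.
      kale is a leaf — visit kale.
    Visit lime.
  At sage: go right to plum.
    At plum: go left to tulip.
      At tulip: go left to poppy.
        At poppy: go left to pear.
          pear is a leaf — visit pear.
        At poppy: no right child.
        Visit poppy.
      At tulip: go right to ash.
        ash is a leaf — visit ash.
      Visit tulip.
    At plum: no right child.
    Visit plum.
  Visit sage.
At elm: go right to fern.
  At fern: no left child.
  At fern: go right to reed.
    reed is a leaf — visit reed.
  Visit fern.
Visit elm.
Full post-order sequence: teak, kale, lime, pear, poppy, ash, tulip, plum, sage, reed, fern, elm.

fern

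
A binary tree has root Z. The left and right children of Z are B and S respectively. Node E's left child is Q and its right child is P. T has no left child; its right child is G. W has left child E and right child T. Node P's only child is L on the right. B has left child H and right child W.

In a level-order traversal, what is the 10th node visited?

G

Level-order visits nodes level by level from the root, left to right within each level.
Level 0: Z
Level 1: B, S
Level 2: H, W
Level 3: E, T
Level 4: Q, P, G
Level 5: L
Full level-order sequence: Z, B, S, H, W, E, T, Q, P, G, L.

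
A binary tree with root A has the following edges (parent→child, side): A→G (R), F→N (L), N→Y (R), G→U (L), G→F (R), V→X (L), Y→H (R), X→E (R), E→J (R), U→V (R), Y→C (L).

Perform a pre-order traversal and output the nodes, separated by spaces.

Pre-order visits the node, then its left subtree, then its right subtree.
Visit A.
At A: no left child.
At A: go right to G.
  Visit G.
  At G: go left to U.
    Visit U.
    At U: no left child.
    At U: go right to V.
      Visit V.
      At V: go left to X.
        Visit X.
        At X: no left child.
        At X: go right to E.
          Visit E.
          At E: no left child.
          At E: go right to J.
            J is a leaf — visit J.
      At V: no right child.
  At G: go right to F.
    Visit F.
    At F: go left to N.
      Visit N.
      At N: no left child.
      At N: go right to Y.
        Visit Y.
        At Y: go left to C.
          C is a leaf — visit C.
        At Y: go right to H.
          H is a leaf — visit H.
    At F: no right child.

A G U V X E J F N Y C H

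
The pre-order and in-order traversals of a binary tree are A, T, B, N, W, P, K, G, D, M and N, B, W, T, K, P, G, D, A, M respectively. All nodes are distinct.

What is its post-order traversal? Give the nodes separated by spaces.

The first element of pre-order is the root; it splits in-order into left and right subtrees.
Root A: left subtree has 8 nodes {N, B, W, T, K, P, G, D}, right has 1 {M}.
  Root T: left subtree has 3 nodes {N, B, W}, right has 4 {K, P, G, D}.
    Root B: left subtree has 1 node {N}, right has 1 {W}.
    Root P: left subtree has 1 node {K}, right has 2 {G, D}.
      Root G: left subtree has 0 nodes { }, right has 1 {D}.

N W B K D G P T M A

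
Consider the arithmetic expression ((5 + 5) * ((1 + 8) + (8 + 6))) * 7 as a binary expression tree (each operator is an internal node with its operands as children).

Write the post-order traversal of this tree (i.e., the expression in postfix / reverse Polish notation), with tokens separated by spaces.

5 5 + 1 8 + 8 6 + + * 7 *

Post-order on an expression tree gives postfix notation: for each operator, emit left operand, right operand, then the operator.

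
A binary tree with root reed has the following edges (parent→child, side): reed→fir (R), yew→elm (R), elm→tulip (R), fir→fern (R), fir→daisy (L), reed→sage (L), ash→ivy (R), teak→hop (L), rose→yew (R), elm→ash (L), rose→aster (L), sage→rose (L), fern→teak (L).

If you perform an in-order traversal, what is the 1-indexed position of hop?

12

In-order visits the left subtree, then the node, then the right subtree.
At reed: go left to sage.
  At sage: go left to rose.
    At rose: go left to aster.
      aster is a leaf — visit aster.
    Visit rose.
    At rose: go right to yew.
      At yew: no left child.
      Visit yew.
      At yew: go right to elm.
        At elm: go left to ash.
          At ash: no left child.
          Visit ash.
          At ash: go right to ivy.
            ivy is a leaf — visit ivy.
        Visit elm.
        At elm: go right to tulip.
          tulip is a leaf — visit tulip.
  Visit sage.
  At sage: no right child.
Visit reed.
At reed: go right to fir.
  At fir: go left to daisy.
    daisy is a leaf — visit daisy.
  Visit fir.
  At fir: go right to fern.
    At fern: go left to teak.
      At teak: go left to hop.
        hop is a leaf — visit hop.
      Visit teak.
      At teak: no right child.
    Visit fern.
    At fern: no right child.
Full in-order sequence: aster, rose, yew, ash, ivy, elm, tulip, sage, reed, daisy, fir, hop, teak, fern.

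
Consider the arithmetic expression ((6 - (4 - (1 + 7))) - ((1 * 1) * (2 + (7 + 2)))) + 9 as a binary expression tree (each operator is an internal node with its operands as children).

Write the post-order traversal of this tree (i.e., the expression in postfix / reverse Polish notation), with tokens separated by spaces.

6 4 1 7 + - - 1 1 * 2 7 2 + + * - 9 +

Post-order on an expression tree gives postfix notation: for each operator, emit left operand, right operand, then the operator.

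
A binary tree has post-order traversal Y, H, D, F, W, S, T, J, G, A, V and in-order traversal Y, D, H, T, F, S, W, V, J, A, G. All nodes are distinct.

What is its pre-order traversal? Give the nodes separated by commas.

V, T, D, Y, H, S, F, W, A, J, G

The last element of post-order is the root; it splits in-order into left and right subtrees.
Root V: left subtree has 7 nodes {Y, D, H, T, F, S, W}, right has 3 {J, A, G}.
  Root T: left subtree has 3 nodes {Y, D, H}, right has 3 {F, S, W}.
    Root D: left subtree has 1 node {Y}, right has 1 {H}.
    Root S: left subtree has 1 node {F}, right has 1 {W}.
  Root A: left subtree has 1 node {J}, right has 1 {G}.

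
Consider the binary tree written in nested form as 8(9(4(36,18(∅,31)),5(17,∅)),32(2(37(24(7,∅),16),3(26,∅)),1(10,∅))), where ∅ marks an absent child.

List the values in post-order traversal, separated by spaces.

Post-order visits the left subtree, then the right subtree, then the node.
At 8: go left to 9.
  At 9: go left to 4.
    At 4: go left to 36.
      36 is a leaf — visit 36.
    At 4: go right to 18.
      At 18: no left child.
      At 18: go right to 31.
        31 is a leaf — visit 31.
      Visit 18.
    Visit 4.
  At 9: go right to 5.
    At 5: go left to 17.
      17 is a leaf — visit 17.
    At 5: no right child.
    Visit 5.
  Visit 9.
At 8: go right to 32.
  At 32: go left to 2.
    At 2: go left to 37.
      At 37: go left to 24.
        At 24: go left to 7.
          7 is a leaf — visit 7.
        At 24: no right child.
        Visit 24.
      At 37: go right to 16.
        16 is a leaf — visit 16.
      Visit 37.
    At 2: go right to 3.
      At 3: go left to 26.
        26 is a leaf — visit 26.
      At 3: no right child.
      Visit 3.
    Visit 2.
  At 32: go right to 1.
    At 1: go left to 10.
      10 is a leaf — visit 10.
    At 1: no right child.
    Visit 1.
  Visit 32.
Visit 8.

36 31 18 4 17 5 9 7 24 16 37 26 3 2 10 1 32 8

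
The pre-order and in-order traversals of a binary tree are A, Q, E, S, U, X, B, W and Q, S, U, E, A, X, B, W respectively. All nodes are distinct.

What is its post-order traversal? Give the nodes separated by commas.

The first element of pre-order is the root; it splits in-order into left and right subtrees.
Root A: left subtree has 4 nodes {Q, S, U, E}, right has 3 {X, B, W}.
  Root Q: left subtree has 0 nodes { }, right has 3 {S, U, E}.
    Root E: left subtree has 2 nodes {S, U}, right has 0 { }.
      Root S: left subtree has 0 nodes { }, right has 1 {U}.
  Root X: left subtree has 0 nodes { }, right has 2 {B, W}.
    Root B: left subtree has 0 nodes { }, right has 1 {W}.

U, S, E, Q, W, B, X, A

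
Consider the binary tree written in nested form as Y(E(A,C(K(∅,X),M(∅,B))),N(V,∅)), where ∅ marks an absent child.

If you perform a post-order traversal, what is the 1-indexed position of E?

Post-order visits the left subtree, then the right subtree, then the node.
At Y: go left to E.
  At E: go left to A.
    A is a leaf — visit A.
  At E: go right to C.
    At C: go left to K.
      At K: no left child.
      At K: go right to X.
        X is a leaf — visit X.
      Visit K.
    At C: go right to M.
      At M: no left child.
      At M: go right to B.
        B is a leaf — visit B.
      Visit M.
    Visit C.
  Visit E.
At Y: go right to N.
  At N: go left to V.
    V is a leaf — visit V.
  At N: no right child.
  Visit N.
Visit Y.
Full post-order sequence: A, X, K, B, M, C, E, V, N, Y.

7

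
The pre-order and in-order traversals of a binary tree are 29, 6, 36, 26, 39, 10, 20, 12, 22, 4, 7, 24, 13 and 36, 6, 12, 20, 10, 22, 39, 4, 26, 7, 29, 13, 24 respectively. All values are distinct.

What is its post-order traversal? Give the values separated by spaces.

The first element of pre-order is the root; it splits in-order into left and right subtrees.
Root 29: left subtree has 10 nodes {36, 6, 12, 20, 10, 22, 39, 4, 26, 7}, right has 2 {13, 24}.
  Root 6: left subtree has 1 node {36}, right has 8 {12, 20, 10, 22, 39, 4, 26, 7}.
    Root 26: left subtree has 6 nodes {12, 20, 10, 22, 39, 4}, right has 1 {7}.
      Root 39: left subtree has 4 nodes {12, 20, 10, 22}, right has 1 {4}.
        Root 10: left subtree has 2 nodes {12, 20}, right has 1 {22}.
          Root 20: left subtree has 1 node {12}, right has 0 { }.
  Root 24: left subtree has 1 node {13}, right has 0 { }.

36 12 20 22 10 4 39 7 26 6 13 24 29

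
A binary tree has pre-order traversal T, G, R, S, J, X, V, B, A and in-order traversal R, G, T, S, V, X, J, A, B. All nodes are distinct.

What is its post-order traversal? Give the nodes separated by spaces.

The first element of pre-order is the root; it splits in-order into left and right subtrees.
Root T: left subtree has 2 nodes {R, G}, right has 6 {S, V, X, J, A, B}.
  Root G: left subtree has 1 node {R}, right has 0 { }.
  Root S: left subtree has 0 nodes { }, right has 5 {V, X, J, A, B}.
    Root J: left subtree has 2 nodes {V, X}, right has 2 {A, B}.
      Root X: left subtree has 1 node {V}, right has 0 { }.
      Root B: left subtree has 1 node {A}, right has 0 { }.

R G V X A B J S T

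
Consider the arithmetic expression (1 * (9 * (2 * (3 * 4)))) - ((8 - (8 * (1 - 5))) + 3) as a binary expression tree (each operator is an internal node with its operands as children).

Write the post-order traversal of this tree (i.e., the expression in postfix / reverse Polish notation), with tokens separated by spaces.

1 9 2 3 4 * * * * 8 8 1 5 - * - 3 + -

Post-order on an expression tree gives postfix notation: for each operator, emit left operand, right operand, then the operator.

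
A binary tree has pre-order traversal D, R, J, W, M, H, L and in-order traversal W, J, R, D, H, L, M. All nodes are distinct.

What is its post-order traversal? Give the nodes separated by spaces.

The first element of pre-order is the root; it splits in-order into left and right subtrees.
Root D: left subtree has 3 nodes {W, J, R}, right has 3 {H, L, M}.
  Root R: left subtree has 2 nodes {W, J}, right has 0 { }.
    Root J: left subtree has 1 node {W}, right has 0 { }.
  Root M: left subtree has 2 nodes {H, L}, right has 0 { }.
    Root H: left subtree has 0 nodes { }, right has 1 {L}.

W J R L H M D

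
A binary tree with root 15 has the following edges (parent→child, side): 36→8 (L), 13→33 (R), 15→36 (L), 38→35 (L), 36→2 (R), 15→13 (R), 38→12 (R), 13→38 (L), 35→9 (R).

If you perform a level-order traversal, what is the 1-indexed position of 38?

Level-order visits nodes level by level from the root, left to right within each level.
Level 0: 15
Level 1: 36, 13
Level 2: 8, 2, 38, 33
Level 3: 35, 12
Level 4: 9
Full level-order sequence: 15, 36, 13, 8, 2, 38, 33, 35, 12, 9.

6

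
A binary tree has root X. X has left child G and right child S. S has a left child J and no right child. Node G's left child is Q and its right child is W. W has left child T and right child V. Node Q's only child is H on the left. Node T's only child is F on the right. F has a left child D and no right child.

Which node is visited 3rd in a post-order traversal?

D

Post-order visits the left subtree, then the right subtree, then the node.
At X: go left to G.
  At G: go left to Q.
    At Q: go left to H.
      H is a leaf — visit H.
    At Q: no right child.
    Visit Q.
  At G: go right to W.
    At W: go left to T.
      At T: no left child.
      At T: go right to F.
        At F: go left to D.
          D is a leaf — visit D.
        At F: no right child.
        Visit F.
      Visit T.
    At W: go right to V.
      V is a leaf — visit V.
    Visit W.
  Visit G.
At X: go right to S.
  At S: go left to J.
    J is a leaf — visit J.
  At S: no right child.
  Visit S.
Visit X.
Full post-order sequence: H, Q, D, F, T, V, W, G, J, S, X.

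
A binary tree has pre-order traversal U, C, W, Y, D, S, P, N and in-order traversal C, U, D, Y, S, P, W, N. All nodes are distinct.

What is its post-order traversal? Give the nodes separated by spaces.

The first element of pre-order is the root; it splits in-order into left and right subtrees.
Root U: left subtree has 1 node {C}, right has 6 {D, Y, S, P, W, N}.
  Root W: left subtree has 4 nodes {D, Y, S, P}, right has 1 {N}.
    Root Y: left subtree has 1 node {D}, right has 2 {S, P}.
      Root S: left subtree has 0 nodes { }, right has 1 {P}.

C D P S Y N W U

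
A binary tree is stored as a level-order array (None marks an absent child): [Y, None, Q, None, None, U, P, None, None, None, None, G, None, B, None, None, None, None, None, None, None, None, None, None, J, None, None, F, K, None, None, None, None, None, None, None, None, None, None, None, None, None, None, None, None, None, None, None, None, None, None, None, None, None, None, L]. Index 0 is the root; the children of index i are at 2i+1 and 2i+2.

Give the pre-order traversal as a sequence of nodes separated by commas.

Pre-order visits the node, then its left subtree, then its right subtree.
Visit Y.
At Y: no left child.
At Y: go right to Q.
  Visit Q.
  At Q: go left to U.
    Visit U.
    At U: go left to G.
      Visit G.
      At G: no left child.
      At G: go right to J.
        J is a leaf — visit J.
    At U: no right child.
  At Q: go right to P.
    Visit P.
    At P: go left to B.
      Visit B.
      At B: go left to F.
        Visit F.
        At F: go left to L.
          L is a leaf — visit L.
        At F: no right child.
      At B: go right to K.
        K is a leaf — visit K.
    At P: no right child.

Y, Q, U, G, J, P, B, F, L, K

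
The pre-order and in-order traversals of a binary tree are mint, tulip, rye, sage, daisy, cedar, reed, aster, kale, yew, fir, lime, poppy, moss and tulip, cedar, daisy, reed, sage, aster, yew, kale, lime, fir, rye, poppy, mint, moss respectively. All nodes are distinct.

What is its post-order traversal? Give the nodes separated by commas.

The first element of pre-order is the root; it splits in-order into left and right subtrees.
Root mint: left subtree has 12 nodes {tulip, cedar, daisy, reed, sage, aster, yew, kale, lime, fir, rye, poppy}, right has 1 {moss}.
  Root tulip: left subtree has 0 nodes { }, right has 11 {cedar, daisy, reed, sage, aster, yew, kale, lime, fir, rye, poppy}.
    Root rye: left subtree has 9 nodes {cedar, daisy, reed, sage, aster, yew, kale, lime, fir}, right has 1 {poppy}.
      Root sage: left subtree has 3 nodes {cedar, daisy, reed}, right has 5 {aster, yew, kale, lime, fir}.
        Root daisy: left subtree has 1 node {cedar}, right has 1 {reed}.
        Root aster: left subtree has 0 nodes { }, right has 4 {yew, kale, lime, fir}.
          Root kale: left subtree has 1 node {yew}, right has 2 {lime, fir}.
            Root fir: left subtree has 1 node {lime}, right has 0 { }.

cedar, reed, daisy, yew, lime, fir, kale, aster, sage, poppy, rye, tulip, moss, mint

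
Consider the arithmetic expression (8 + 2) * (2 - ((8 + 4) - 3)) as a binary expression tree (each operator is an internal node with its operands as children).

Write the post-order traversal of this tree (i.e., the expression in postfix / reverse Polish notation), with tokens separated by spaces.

8 2 + 2 8 4 + 3 - - *

Post-order on an expression tree gives postfix notation: for each operator, emit left operand, right operand, then the operator.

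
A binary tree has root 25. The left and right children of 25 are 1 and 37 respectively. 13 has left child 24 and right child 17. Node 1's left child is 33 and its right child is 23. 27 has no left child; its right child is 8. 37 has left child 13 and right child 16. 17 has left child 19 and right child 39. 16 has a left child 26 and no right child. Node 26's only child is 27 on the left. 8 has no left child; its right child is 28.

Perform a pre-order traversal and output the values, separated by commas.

25, 1, 33, 23, 37, 13, 24, 17, 19, 39, 16, 26, 27, 8, 28

Pre-order visits the node, then its left subtree, then its right subtree.
Visit 25.
At 25: go left to 1.
  Visit 1.
  At 1: go left to 33.
    33 is a leaf — visit 33.
  At 1: go right to 23.
    23 is a leaf — visit 23.
At 25: go right to 37.
  Visit 37.
  At 37: go left to 13.
    Visit 13.
    At 13: go left to 24.
      24 is a leaf — visit 24.
    At 13: go right to 17.
      Visit 17.
      At 17: go left to 19.
        19 is a leaf — visit 19.
      At 17: go right to 39.
        39 is a leaf — visit 39.
  At 37: go right to 16.
    Visit 16.
    At 16: go left to 26.
      Visit 26.
      At 26: go left to 27.
        Visit 27.
        At 27: no left child.
        At 27: go right to 8.
          Visit 8.
          At 8: no left child.
          At 8: go right to 28.
            28 is a leaf — visit 28.
      At 26: no right child.
    At 16: no right child.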